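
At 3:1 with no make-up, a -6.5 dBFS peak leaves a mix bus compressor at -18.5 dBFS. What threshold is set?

Let T be the threshold. Output overshoot = (input overshoot)/R, so -18.5 − T = (-6.5 − T)/3.
3·(-18.5 − T) = -6.5 − T → 2·T = -55.5 − (-6.5) = -49.
T = -49/2 = -24.5 dBFS.

-24.5 dBFS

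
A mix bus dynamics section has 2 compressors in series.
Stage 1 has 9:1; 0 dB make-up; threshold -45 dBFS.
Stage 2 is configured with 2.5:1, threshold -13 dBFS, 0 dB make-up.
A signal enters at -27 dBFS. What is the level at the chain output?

Stage 1: overshoot 18 dB → 18/9 = 2 dB → -43 dBFS.
Stage 2: -43 dBFS ≤ -13 dBFS, so stage 2 doesn't engage; output -43 dBFS.

-43 dBFS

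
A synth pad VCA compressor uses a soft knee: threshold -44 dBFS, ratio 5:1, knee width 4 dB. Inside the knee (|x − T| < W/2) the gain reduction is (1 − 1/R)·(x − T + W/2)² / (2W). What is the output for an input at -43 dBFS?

-43.9 dBFS

x − T + W/2 = -43 − (-44) + 2 = 3.
GR = (1 − 1/5) × 3² / 8 = 0.8 × 9 / 8 = 0.9 dB.
Output = -43 − 0.9 = -43.9 dBFS.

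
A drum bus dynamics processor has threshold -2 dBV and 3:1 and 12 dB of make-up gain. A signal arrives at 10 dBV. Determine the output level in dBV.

10 dBV sits 12 dB over threshold.
The 12 dB excess becomes 4 dB after 3:1 reduction.
That puts the output at 2 dBV; make-up adds 12 dB, giving 14 dBV.

14 dBV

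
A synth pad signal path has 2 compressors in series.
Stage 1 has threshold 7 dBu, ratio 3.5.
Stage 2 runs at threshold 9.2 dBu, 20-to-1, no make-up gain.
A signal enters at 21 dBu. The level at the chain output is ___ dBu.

9.29 dBu

Stage 1: overshoot 14 dB → 14/3.5 = 4 dB → 11 dBu.
Stage 2: overshoot 1.8 dB → 1.8/20 = 0.09 dB → 9.29 dBu.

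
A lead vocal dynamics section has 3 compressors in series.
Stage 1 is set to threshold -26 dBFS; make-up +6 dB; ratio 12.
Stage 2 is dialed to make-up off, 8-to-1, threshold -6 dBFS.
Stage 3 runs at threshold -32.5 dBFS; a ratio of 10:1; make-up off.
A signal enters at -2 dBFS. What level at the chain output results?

-31.05 dBFS

Stage 1: overshoot 24 dB → 24/12 = 2 dB → -24 dBFS; +6 dB make-up → -18 dBFS.
Stage 2: below threshold (-18 ≤ -6); passes unchanged; output -18 dBFS.
Stage 3: overshoot 14.5 dB → 14.5/10 = 1.45 dB → -31.05 dBFS.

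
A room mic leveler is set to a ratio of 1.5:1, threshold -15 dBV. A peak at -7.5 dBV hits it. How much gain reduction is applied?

The signal is 7.5 dB above threshold.
After 1.5:1 compression the overshoot becomes 7.5/1.5 = 5 dB.
So the signal is attenuated by 7.5 − 5 = 2.5 dB.

2.5 dB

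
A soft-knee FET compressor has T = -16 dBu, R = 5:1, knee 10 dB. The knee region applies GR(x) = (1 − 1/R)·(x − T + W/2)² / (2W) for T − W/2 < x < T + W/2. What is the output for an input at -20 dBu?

-20.04 dBu

x − T + W/2 = -20 − (-16) + 5 = 1.
GR = (1 − 1/5) × 1² / 20 = 0.8 × 1 / 20 = 0.04 dB.
Output = -20 − 0.04 = -20.04 dBu.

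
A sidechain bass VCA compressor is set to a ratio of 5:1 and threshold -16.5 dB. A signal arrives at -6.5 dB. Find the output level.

Overshoot: -6.5 − (-16.5) = 10 dB.
At 5:1 the overshoot is divided by 5, leaving 2 dB above threshold.
So the level is -16.5 + 2 = -14.5 dB.

-14.5 dB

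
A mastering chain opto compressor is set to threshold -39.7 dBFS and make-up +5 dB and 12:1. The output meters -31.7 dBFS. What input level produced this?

Before make-up, the level was -31.7 − 5 = -36.7 dBFS.
The compressed level sits -36.7 − (-39.7) = 3 dB over threshold.
Input overshoot = R × output overshoot = 36 dB → input = -39.7 + 36 = -3.7 dBFS.

-3.7 dBFS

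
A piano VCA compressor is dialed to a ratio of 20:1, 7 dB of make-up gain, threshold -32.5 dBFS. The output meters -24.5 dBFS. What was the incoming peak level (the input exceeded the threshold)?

Before make-up, the level was -24.5 − 7 = -31.5 dBFS.
Post-compression overshoot = -31.5 − (-32.5) = 1 dB.
Before 20:1 compression the overshoot was 1 × 20 = 20 dB, so input = -32.5 + 20 = -12.5 dBFS.

-12.5 dBFS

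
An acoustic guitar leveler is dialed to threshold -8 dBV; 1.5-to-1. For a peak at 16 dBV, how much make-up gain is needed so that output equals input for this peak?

The peak compresses to -8 + 24/1.5 = 8 dBV.
To reach 16 dBV requires 16 − 8 = 8 dB of make-up.

8 dB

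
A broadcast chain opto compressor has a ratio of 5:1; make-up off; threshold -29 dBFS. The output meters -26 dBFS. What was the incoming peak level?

That's 3 dB above the -29 dBFS threshold.
Undo the ratio: input overshoot = 3 × 5 = 15 dB, giving input = -14 dBFS.

-14 dBFS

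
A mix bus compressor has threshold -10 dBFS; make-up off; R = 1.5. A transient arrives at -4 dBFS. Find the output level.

Overshoot: -4 − (-10) = 6 dB.
At 1.5:1 the overshoot is divided by 1.5, leaving 4 dB above threshold.
Output = -10 + 4 = -6 dBFS.

-6 dBFS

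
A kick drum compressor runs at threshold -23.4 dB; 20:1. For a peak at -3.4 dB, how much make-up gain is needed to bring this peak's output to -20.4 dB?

2 dB

Without make-up, output = threshold + overshoot/20 = -23.4 + 1 = -22.4 dB.
Gap to target: 2 dB.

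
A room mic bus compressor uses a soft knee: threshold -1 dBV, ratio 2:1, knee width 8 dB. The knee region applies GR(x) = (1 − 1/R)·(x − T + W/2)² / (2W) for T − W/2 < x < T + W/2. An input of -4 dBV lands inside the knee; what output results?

x − T + W/2 = -4 − (-1) + 4 = 1.
GR = (1 − 1/2) × 1² / 16 = 0.5 × 1 / 16 = 0.03125 dB.
Output = -4 − 0.03125 = -4.03125 dBV.

-4.03125 dBV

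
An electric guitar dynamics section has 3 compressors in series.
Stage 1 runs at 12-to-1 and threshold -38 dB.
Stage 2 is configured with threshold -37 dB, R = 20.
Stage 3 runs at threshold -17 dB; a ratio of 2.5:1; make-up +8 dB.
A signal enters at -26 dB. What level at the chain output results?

Stage 1: -26 dB is 12 dB over -38 dB; at 12:1 that becomes 1 dB over, giving -37 dB.
Stage 2: below threshold (-37 ≤ -37); passes unchanged; output -37 dB.
Stage 3: below threshold (-37 ≤ -17); passes unchanged; make-up brings it to -29 dB.

-29 dB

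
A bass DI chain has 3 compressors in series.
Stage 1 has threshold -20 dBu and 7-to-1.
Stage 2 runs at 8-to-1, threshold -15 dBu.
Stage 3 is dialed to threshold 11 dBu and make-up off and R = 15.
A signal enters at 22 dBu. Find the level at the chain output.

-14.875 dBu

Stage 1: 22 dBu is 42 dB over -20 dBu; at 7:1 that becomes 6 dB over, giving -14 dBu.
Stage 2: overshoot 1 dB → 1/8 = 0.125 dB → -14.875 dBu.
Stage 3: below threshold (-14.875 ≤ 11); passes unchanged; output -14.875 dBu.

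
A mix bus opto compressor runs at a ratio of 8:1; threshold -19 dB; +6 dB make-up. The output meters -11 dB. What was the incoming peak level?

-3 dB

Stripping the +6 dB make-up gives -17 dB at the gain stage.
The compressed level sits -17 − (-19) = 2 dB over threshold.
Before 8:1 compression the overshoot was 2 × 8 = 16 dB, so input = -19 + 16 = -3 dB.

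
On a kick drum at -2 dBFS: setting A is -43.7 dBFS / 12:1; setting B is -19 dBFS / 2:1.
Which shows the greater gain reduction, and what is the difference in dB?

A: GR = 41.7 − 41.7/12 = 38.225 dB.
B: GR = 17 − 17/2 = 8.5 dB.
Difference: 29.725 dB in favour of A.

A, by 29.725 dB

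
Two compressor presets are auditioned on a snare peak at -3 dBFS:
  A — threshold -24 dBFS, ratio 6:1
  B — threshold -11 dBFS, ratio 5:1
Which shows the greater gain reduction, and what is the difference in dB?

A, by 11.1 dB

A: GR = 21 − 21/6 = 17.5 dB.
B: GR = 8 − 8/5 = 6.4 dB.
A applies 11.1 dB more gain reduction.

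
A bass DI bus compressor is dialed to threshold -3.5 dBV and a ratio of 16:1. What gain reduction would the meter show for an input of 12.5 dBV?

15 dB

Overshoot = 12.5 − (-3.5) = 16 dB.
At 16:1, output sits 16/16 = 1 dB above threshold.
GR = overshoot in − overshoot out = 16 − 1 = 15 dB.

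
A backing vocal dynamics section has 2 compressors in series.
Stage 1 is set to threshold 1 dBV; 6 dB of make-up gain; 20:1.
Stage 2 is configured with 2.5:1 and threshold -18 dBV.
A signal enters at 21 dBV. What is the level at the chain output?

Stage 1: 21 dBV is 20 dB over 1 dBV; at 20:1 that becomes 1 dB over, giving 2 dBV; +6 dB make-up → 8 dBV.
Stage 2: overshoot 26 dB → 26/2.5 = 10.4 dB → -7.6 dBV.

-7.6 dBV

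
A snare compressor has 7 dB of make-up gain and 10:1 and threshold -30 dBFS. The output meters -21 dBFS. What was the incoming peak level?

-10 dBFS

Before make-up, the level was -21 − 7 = -28 dBFS.
That's 2 dB above the -30 dBFS threshold.
Before 10:1 compression the overshoot was 2 × 10 = 20 dB, so input = -30 + 20 = -10 dBFS.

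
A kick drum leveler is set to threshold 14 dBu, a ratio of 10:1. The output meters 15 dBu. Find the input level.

24 dBu

Post-compression overshoot = 15 − 14 = 1 dB.
Input overshoot = R × output overshoot = 10 dB → input = 14 + 10 = 24 dBu.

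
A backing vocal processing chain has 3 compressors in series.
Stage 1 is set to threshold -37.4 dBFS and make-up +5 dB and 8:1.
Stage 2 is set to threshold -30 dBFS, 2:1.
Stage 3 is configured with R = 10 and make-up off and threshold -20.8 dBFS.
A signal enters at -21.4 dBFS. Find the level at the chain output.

-30.4 dBFS

Stage 1: overshoot 16 dB → 16/8 = 2 dB → -35.4 dBFS; +5 dB make-up → -30.4 dBFS.
Stage 2: -30.4 dBFS is at or below the -30 dBFS threshold — no compression; output -30.4 dBFS.
Stage 3: below threshold (-30.4 ≤ -20.8); passes unchanged; output -30.4 dBFS.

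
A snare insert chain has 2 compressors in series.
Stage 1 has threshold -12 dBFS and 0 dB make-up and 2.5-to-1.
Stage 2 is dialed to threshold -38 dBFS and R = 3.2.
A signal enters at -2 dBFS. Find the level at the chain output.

Stage 1: 10 dB above -12 dBFS, reduced 2.5:1 to 4 dB above → -8 dBFS.
Stage 2: 30 dB above -38 dBFS, reduced 3.2:1 to 9.375 dB above → -28.625 dBFS.

-28.625 dBFS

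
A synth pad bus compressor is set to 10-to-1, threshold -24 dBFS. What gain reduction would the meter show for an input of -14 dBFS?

-14 dBFS exceeds the threshold by 10 dB.
At 10:1, output sits 10/10 = 1 dB above threshold.
Gain reduction = 10 − 1 = 9 dB.

9 dB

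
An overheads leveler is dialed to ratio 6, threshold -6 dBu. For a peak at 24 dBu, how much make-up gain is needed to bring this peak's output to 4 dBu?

The peak compresses to -6 + 30/6 = -1 dBu.
To reach 4 dBu requires 4 − (-1) = 5 dB of make-up.

5 dB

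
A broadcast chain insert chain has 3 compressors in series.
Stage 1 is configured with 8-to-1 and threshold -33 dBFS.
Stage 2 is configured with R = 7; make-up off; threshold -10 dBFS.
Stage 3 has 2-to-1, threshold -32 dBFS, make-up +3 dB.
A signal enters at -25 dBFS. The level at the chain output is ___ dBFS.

-29 dBFS

Stage 1: -25 dBFS is 8 dB over -33 dBFS; at 8:1 that becomes 1 dB over, giving -32 dBFS.
Stage 2: -32 dBFS is at or below the -10 dBFS threshold — no compression; output -32 dBFS.
Stage 3: below threshold (-32 ≤ -32); passes unchanged; make-up brings it to -29 dBFS.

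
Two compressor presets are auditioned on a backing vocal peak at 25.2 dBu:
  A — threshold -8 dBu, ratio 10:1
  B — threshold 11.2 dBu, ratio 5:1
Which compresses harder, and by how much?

A, by 18.68 dB

A: GR = 33.2 − 33.2/10 = 29.88 dB.
B: GR = 14 − 14/5 = 11.2 dB.
Difference: 18.68 dB in favour of A.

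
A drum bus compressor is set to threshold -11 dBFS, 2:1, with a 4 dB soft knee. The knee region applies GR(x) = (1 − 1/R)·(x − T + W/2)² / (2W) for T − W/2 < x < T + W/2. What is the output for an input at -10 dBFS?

-10.5625 dBFS

x − T + W/2 = -10 − (-11) + 2 = 3.
GR = (1 − 1/2) × 3² / 8 = 0.5 × 9 / 8 = 0.5625 dB.
Output = -10 − 0.5625 = -10.5625 dBFS.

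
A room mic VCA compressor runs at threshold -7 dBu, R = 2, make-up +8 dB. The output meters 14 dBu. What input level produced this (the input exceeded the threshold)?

19 dBu

Before make-up, the level was 14 − 8 = 6 dBu.
The compressed level sits 6 − (-7) = 13 dB over threshold.
Before 2:1 compression the overshoot was 13 × 2 = 26 dB, so input = -7 + 26 = 19 dBu.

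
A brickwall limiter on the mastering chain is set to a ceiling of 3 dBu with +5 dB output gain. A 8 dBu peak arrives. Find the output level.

8 dBu

At ∞:1, everything above 3 dBu is held at the ceiling.
Output gain then adds 5 dB: 3 + 5 = 8 dBu.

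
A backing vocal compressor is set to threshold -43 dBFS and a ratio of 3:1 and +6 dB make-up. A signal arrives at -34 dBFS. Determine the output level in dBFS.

-34 dBFS sits 9 dB over threshold.
The 9 dB excess becomes 3 dB after 3:1 reduction.
That puts the output at -40 dBFS; make-up adds 6 dB, giving -34 dBFS.

-34 dBFS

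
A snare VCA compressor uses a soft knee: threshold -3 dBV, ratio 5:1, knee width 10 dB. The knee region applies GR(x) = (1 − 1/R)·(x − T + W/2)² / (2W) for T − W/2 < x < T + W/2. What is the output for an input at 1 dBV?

-2.24 dBV

x − T + W/2 = 1 − (-3) + 5 = 9.
GR = (1 − 1/5) × 9² / 20 = 0.8 × 81 / 20 = 3.24 dB.
Output = 1 − 3.24 = -2.24 dBV.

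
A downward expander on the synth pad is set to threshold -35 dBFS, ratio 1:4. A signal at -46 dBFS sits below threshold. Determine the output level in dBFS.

-79 dBFS

Below threshold, a 1:4 expander applies gain = (4−1)×(T − x) of attenuation.
(4−1) × 11 = 33 dB, so output = -46 − 33 = -79 dBFS.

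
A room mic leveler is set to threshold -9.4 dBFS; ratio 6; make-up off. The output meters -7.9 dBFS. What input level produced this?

-0.4 dBFS

That's 1.5 dB above the -9.4 dBFS threshold.
Undo the ratio: input overshoot = 1.5 × 6 = 9 dB, giving input = -0.4 dBFS.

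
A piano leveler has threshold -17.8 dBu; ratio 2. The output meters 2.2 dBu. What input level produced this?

22.2 dBu

Post-compression overshoot = 2.2 − (-17.8) = 20 dB.
Before 2:1 compression the overshoot was 20 × 2 = 40 dB, so input = -17.8 + 40 = 22.2 dBu.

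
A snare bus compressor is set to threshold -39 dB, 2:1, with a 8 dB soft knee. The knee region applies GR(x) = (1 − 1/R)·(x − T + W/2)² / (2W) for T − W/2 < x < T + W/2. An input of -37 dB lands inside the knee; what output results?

-38.125 dB

x − T + W/2 = -37 − (-39) + 4 = 6.
GR = (1 − 1/2) × 6² / 16 = 0.5 × 36 / 16 = 1.125 dB.
Output = -37 − 1.125 = -38.125 dB.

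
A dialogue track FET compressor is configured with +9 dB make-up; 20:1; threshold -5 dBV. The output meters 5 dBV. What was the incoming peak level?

15 dBV

Before make-up, the level was 5 − 9 = -4 dBV.
That's 1 dB above the -5 dBV threshold.
Input overshoot = R × output overshoot = 20 dB → input = -5 + 20 = 15 dBV.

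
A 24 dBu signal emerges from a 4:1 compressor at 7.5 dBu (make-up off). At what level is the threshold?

2 dBu

Gain reduction = 24 − 7.5 = 16.5 dB; output overshoot = GR / (R − 1) = 16.5 / 3 = 5.5 dB.
Threshold = output − output overshoot = 7.5 − 5.5 = 2 dBu.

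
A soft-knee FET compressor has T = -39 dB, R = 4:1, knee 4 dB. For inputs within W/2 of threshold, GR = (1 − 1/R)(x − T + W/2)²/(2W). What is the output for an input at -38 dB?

x − T + W/2 = -38 − (-39) + 2 = 3.
GR = (1 − 1/4) × 3² / 8 = 0.75 × 9 / 8 = 0.84375 dB.
Output = -38 − 0.84375 = -38.84375 dB.

-38.84375 dB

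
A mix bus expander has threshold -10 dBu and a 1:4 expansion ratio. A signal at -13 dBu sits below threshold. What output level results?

Below threshold, a 1:4 expander applies gain = (4−1)×(T − x) of attenuation.
(4−1) × 3 = 9 dB, so output = -13 − 9 = -22 dBu.

-22 dBu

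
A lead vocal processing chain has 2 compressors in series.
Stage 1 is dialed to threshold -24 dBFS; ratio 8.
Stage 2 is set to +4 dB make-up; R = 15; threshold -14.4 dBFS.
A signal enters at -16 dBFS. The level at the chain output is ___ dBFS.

-19 dBFS

Stage 1: overshoot 8 dB → 8/8 = 1 dB → -23 dBFS.
Stage 2: below threshold (-23 ≤ -14.4); passes unchanged; make-up brings it to -19 dBFS.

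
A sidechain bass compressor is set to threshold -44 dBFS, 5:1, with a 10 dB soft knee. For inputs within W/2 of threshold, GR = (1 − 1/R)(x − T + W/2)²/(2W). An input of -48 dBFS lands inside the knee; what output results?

x − T + W/2 = -48 − (-44) + 5 = 1.
GR = (1 − 1/5) × 1² / 20 = 0.8 × 1 / 20 = 0.04 dB.
Output = -48 − 0.04 = -48.04 dBFS.

-48.04 dBFS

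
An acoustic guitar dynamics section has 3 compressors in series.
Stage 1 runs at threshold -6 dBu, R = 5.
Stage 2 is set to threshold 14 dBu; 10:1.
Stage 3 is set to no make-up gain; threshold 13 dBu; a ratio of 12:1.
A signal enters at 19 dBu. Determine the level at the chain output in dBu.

Stage 1: 19 dBu is 25 dB over -6 dBu; at 5:1 that becomes 5 dB over, giving -1 dBu.
Stage 2: below threshold (-1 ≤ 14); passes unchanged; output -1 dBu.
Stage 3: below threshold (-1 ≤ 13); passes unchanged; output -1 dBu.

-1 dBu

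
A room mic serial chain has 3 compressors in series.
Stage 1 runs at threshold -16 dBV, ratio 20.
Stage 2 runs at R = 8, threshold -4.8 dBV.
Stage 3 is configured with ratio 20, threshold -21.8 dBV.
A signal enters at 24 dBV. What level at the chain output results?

Stage 1: 24 dBV is 40 dB over -16 dBV; at 20:1 that becomes 2 dB over, giving -14 dBV.
Stage 2: -14 dBV ≤ -4.8 dBV, so stage 2 doesn't engage; output -14 dBV.
Stage 3: -14 dBV is 7.8 dB over -21.8 dBV; at 20:1 that becomes 0.39 dB over, giving -21.41 dBV.

-21.41 dBV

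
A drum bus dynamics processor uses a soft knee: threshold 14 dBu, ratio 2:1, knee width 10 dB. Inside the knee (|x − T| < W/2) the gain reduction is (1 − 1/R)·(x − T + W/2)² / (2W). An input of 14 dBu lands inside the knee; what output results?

x − T + W/2 = 14 − 14 + 5 = 5.
GR = (1 − 1/2) × 5² / 20 = 0.5 × 25 / 20 = 0.625 dB.
Output = 14 − 0.625 = 13.375 dBu.

13.375 dBu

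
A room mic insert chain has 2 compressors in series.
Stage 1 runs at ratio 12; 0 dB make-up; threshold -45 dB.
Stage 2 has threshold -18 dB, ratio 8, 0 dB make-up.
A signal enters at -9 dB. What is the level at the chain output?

Stage 1: 36 dB above -45 dB, reduced 12:1 to 3 dB above → -42 dB.
Stage 2: -42 dB is at or below the -18 dB threshold — no compression; output -42 dB.

-42 dB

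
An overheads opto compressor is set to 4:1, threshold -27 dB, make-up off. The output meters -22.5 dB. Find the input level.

-9 dB

The compressed level sits -22.5 − (-27) = 4.5 dB over threshold.
Undo the ratio: input overshoot = 4.5 × 4 = 18 dB, giving input = -9 dB.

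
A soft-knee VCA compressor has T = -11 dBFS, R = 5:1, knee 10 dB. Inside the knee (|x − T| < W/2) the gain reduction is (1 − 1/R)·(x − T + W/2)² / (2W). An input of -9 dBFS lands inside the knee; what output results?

-10.96 dBFS

x − T + W/2 = -9 − (-11) + 5 = 7.
GR = (1 − 1/5) × 7² / 20 = 0.8 × 49 / 20 = 1.96 dB.
Output = -9 − 1.96 = -10.96 dBFS.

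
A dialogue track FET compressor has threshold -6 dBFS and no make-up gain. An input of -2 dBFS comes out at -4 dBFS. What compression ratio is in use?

2:1

Input overshoot = -2 − (-6) = 4 dB; output overshoot = -4 − (-6) = 2 dB.
Ratio = 4 / 2 = 2.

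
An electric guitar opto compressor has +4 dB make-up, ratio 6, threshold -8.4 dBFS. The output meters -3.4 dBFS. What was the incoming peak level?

-2.4 dBFS

Remove make-up: -3.4 − 4 = -7.4 dBFS.
The compressed level sits -7.4 − (-8.4) = 1 dB over threshold.
Before 6:1 compression the overshoot was 1 × 6 = 6 dB, so input = -8.4 + 6 = -2.4 dBFS.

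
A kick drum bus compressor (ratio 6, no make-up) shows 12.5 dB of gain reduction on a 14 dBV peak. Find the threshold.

Let T be the threshold. Output overshoot = (input overshoot)/R, so 1.5 − T = (14 − T)/6.
6·(1.5 − T) = 14 − T → 5·T = 9 − 14 = -5.
T = -5/5 = -1 dBV.

-1 dBV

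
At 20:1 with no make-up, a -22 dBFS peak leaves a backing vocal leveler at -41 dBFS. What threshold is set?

-42 dBFS

Input is 20 dB above T (since output overshoot × R = input overshoot: (-41 − T)·20 = -22 − T gives T = -42 dBFS).
Check: -42 + (-22 − (-42))/20 = -42 + 1 = -41 dBFS. ✓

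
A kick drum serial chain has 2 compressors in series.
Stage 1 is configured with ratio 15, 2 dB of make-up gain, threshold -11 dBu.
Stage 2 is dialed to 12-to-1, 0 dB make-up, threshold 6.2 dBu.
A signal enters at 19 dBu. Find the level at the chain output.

-7 dBu

Stage 1: 30 dB above -11 dBu, reduced 15:1 to 2 dB above → -9 dBu; +2 dB make-up → -7 dBu.
Stage 2: below threshold (-7 ≤ 6.2); passes unchanged; output -7 dBu.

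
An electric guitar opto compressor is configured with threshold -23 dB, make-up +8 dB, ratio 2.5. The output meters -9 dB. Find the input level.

Remove make-up: -9 − 8 = -17 dB.
That's 6 dB above the -23 dB threshold.
Before 2.5:1 compression the overshoot was 6 × 2.5 = 15 dB, so input = -23 + 15 = -8 dB.

-8 dB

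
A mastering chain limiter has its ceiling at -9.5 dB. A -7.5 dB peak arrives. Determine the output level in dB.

A brickwall limiter is an ∞:1 compressor: any input above the ceiling is clamped to -9.5 dB.

-9.5 dB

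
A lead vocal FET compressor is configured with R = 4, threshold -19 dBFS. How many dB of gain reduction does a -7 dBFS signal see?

Overshoot = -7 − (-19) = 12 dB.
At 4:1, output sits 12/4 = 3 dB above threshold.
GR = overshoot in − overshoot out = 12 − 3 = 9 dB.

9 dB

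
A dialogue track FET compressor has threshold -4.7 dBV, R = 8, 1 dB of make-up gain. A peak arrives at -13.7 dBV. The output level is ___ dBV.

-12.7 dBV

-13.7 dBV is 9 dB below the -4.7 dBV threshold, so no gain reduction is applied.
Make-up gain adds 1 dB: -13.7 + 1 = -12.7 dBV.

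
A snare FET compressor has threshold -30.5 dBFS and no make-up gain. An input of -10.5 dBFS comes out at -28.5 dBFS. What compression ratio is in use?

10:1

Input overshoot = -10.5 − (-30.5) = 20 dB; output overshoot = -28.5 − (-30.5) = 2 dB.
Ratio = 20 / 2 = 10.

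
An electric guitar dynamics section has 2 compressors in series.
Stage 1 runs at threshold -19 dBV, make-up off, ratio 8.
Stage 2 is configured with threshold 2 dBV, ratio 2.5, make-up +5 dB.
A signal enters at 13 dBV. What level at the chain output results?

-10 dBV

Stage 1: overshoot 32 dB → 32/8 = 4 dB → -15 dBV.
Stage 2: below threshold (-15 ≤ 2); passes unchanged; make-up brings it to -10 dBV.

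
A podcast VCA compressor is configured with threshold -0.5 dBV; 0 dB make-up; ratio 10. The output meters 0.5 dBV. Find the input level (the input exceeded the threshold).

That's 1 dB above the -0.5 dBV threshold.
Undo the ratio: input overshoot = 1 × 10 = 10 dB, giving input = 9.5 dBV.

9.5 dBV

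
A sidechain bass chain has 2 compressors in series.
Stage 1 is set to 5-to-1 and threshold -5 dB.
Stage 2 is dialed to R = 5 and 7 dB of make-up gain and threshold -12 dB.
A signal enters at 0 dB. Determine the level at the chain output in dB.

Stage 1: 0 dB is 5 dB over -5 dB; at 5:1 that becomes 1 dB over, giving -4 dB.
Stage 2: -4 dB is 8 dB over -12 dB; at 5:1 that becomes 1.6 dB over, giving -10.4 dB; +7 dB make-up → -3.4 dB.

-3.4 dB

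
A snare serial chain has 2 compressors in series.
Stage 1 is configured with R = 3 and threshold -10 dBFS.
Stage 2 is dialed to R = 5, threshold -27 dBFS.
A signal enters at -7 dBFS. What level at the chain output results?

-23.4 dBFS

Stage 1: overshoot 3 dB → 3/3 = 1 dB → -9 dBFS.
Stage 2: -9 dBFS is 18 dB over -27 dBFS; at 5:1 that becomes 3.6 dB over, giving -23.4 dBFS.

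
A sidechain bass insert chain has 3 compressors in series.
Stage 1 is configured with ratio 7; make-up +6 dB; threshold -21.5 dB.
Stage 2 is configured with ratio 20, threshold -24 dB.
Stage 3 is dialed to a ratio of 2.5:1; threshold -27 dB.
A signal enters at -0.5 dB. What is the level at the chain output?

-25.57 dB

Stage 1: 21 dB above -21.5 dB, reduced 7:1 to 3 dB above → -18.5 dB; +6 dB make-up → -12.5 dB.
Stage 2: overshoot 11.5 dB → 11.5/20 = 0.575 dB → -23.425 dB.
Stage 3: 3.575 dB above -27 dB, reduced 2.5:1 to 1.43 dB above → -25.57 dB.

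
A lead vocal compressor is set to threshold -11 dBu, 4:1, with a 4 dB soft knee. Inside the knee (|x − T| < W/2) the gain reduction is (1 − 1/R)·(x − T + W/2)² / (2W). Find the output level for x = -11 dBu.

x − T + W/2 = -11 − (-11) + 2 = 2.
GR = (1 − 1/4) × 2² / 8 = 0.75 × 4 / 8 = 0.375 dB.
Output = -11 − 0.375 = -11.375 dBu.

-11.375 dBu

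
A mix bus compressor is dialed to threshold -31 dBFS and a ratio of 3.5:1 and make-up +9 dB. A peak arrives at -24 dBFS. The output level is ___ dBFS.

-20 dBFS

-24 dBFS sits 7 dB over threshold.
The 7 dB excess becomes 2 dB after 3.5:1 reduction.
So the level is -31 + 2 = -29 dBFS; make-up adds 9 dB, giving -20 dBFS.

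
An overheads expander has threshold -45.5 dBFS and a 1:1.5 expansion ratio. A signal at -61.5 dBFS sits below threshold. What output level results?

-69.5 dBFS

Below threshold, a 1:1.5 expander applies gain = (1.5−1)×(T − x) of attenuation.
(1.5−1) × 16 = 8 dB, so output = -61.5 − 8 = -69.5 dBFS.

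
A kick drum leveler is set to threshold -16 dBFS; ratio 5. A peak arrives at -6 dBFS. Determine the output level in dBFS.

-14 dBFS

The input is 10 dB above the -16 dBFS threshold.
The 10 dB excess becomes 2 dB after 5:1 reduction.
So the level is -16 + 2 = -14 dBFS.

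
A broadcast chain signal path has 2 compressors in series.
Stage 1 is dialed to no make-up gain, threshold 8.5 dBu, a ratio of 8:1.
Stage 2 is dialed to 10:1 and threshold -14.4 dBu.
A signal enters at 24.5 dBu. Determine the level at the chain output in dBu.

Stage 1: 16 dB above 8.5 dBu, reduced 8:1 to 2 dB above → 10.5 dBu.
Stage 2: overshoot 24.9 dB → 24.9/10 = 2.49 dB → -11.91 dBu.

-11.91 dBu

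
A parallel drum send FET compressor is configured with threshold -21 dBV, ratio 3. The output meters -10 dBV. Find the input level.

12 dBV

The compressed level sits -10 − (-21) = 11 dB over threshold.
Before 3:1 compression the overshoot was 11 × 3 = 33 dB, so input = -21 + 33 = 12 dBV.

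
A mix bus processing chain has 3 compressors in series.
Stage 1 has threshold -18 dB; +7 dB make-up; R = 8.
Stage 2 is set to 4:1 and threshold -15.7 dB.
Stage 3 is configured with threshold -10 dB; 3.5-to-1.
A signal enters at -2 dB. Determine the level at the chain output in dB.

-14.025 dB

Stage 1: overshoot 16 dB → 16/8 = 2 dB → -16 dB; +7 dB make-up → -9 dB.
Stage 2: -9 dB is 6.7 dB over -15.7 dB; at 4:1 that becomes 1.675 dB over, giving -14.025 dB.
Stage 3: below threshold (-14.025 ≤ -10); passes unchanged; output -14.025 dB.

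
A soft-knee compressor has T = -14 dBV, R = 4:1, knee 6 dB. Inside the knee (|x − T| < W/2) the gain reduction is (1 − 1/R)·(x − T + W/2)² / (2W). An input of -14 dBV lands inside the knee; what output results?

-14.5625 dBV

x − T + W/2 = -14 − (-14) + 3 = 3.
GR = (1 − 1/4) × 3² / 12 = 0.75 × 9 / 12 = 0.5625 dB.
Output = -14 − 0.5625 = -14.5625 dBV.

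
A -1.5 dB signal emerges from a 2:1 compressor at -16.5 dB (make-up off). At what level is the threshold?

Input is 30 dB above T (since output overshoot × R = input overshoot: (-16.5 − T)·2 = -1.5 − T gives T = -31.5 dB).
Check: -31.5 + (-1.5 − (-31.5))/2 = -31.5 + 15 = -16.5 dB. ✓

-31.5 dB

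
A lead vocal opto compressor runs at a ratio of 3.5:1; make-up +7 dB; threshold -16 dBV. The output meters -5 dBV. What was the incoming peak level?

-2 dBV

Remove make-up: -5 − 7 = -12 dBV.
That's 4 dB above the -16 dBV threshold.
Undo the ratio: input overshoot = 4 × 3.5 = 14 dB, giving input = -2 dBV.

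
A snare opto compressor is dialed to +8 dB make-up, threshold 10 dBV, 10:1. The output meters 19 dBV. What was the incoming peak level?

Before make-up, the level was 19 − 8 = 11 dBV.
That's 1 dB above the 10 dBV threshold.
Before 10:1 compression the overshoot was 1 × 10 = 10 dB, so input = 10 + 10 = 20 dBV.

20 dBV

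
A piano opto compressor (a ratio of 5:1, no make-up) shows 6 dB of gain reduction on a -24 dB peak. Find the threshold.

-31.5 dB

Let T be the threshold. Output overshoot = (input overshoot)/R, so -30 − T = (-24 − T)/5.
5·(-30 − T) = -24 − T → 4·T = -150 − (-24) = -126.
T = -126/4 = -31.5 dB.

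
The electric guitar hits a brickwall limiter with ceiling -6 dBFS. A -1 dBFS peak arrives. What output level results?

The limiter clamps the peak to its -6 dBFS ceiling.

-6 dBFS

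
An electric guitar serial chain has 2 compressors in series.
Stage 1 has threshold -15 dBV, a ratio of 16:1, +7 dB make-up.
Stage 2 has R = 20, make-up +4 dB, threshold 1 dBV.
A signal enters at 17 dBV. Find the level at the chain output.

-2 dBV

Stage 1: overshoot 32 dB → 32/16 = 2 dB → -13 dBV; +7 dB make-up → -6 dBV.
Stage 2: -6 dBV ≤ 1 dBV, so stage 2 doesn't engage; make-up brings it to -2 dBV.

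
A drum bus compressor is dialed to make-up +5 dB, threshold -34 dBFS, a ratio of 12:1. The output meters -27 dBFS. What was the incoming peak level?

Before make-up, the level was -27 − 5 = -32 dBFS.
The compressed level sits -32 − (-34) = 2 dB over threshold.
Before 12:1 compression the overshoot was 2 × 12 = 24 dB, so input = -34 + 24 = -10 dBFS.

-10 dBFS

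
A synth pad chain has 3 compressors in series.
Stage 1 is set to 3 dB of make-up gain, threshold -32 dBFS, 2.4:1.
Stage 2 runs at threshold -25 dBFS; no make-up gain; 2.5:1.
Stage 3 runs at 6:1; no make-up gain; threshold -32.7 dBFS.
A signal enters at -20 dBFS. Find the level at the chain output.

-31.35 dBFS

Stage 1: -20 dBFS is 12 dB over -32 dBFS; at 2.4:1 that becomes 5 dB over, giving -27 dBFS; +3 dB make-up → -24 dBFS.
Stage 2: -24 dBFS is 1 dB over -25 dBFS; at 2.5:1 that becomes 0.4 dB over, giving -24.6 dBFS.
Stage 3: overshoot 8.1 dB → 8.1/6 = 1.35 dB → -31.35 dBFS.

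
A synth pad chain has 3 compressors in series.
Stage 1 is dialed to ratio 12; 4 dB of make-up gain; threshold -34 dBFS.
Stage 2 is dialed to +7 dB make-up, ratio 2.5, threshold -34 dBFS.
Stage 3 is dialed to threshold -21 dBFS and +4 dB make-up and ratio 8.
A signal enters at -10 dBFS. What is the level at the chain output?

Stage 1: overshoot 24 dB → 24/12 = 2 dB → -32 dBFS; +4 dB make-up → -28 dBFS.
Stage 2: overshoot 6 dB → 6/2.5 = 2.4 dB → -31.6 dBFS; +7 dB make-up → -24.6 dBFS.
Stage 3: -24.6 dBFS is at or below the -21 dBFS threshold — no compression; make-up brings it to -20.6 dBFS.

-20.6 dBFS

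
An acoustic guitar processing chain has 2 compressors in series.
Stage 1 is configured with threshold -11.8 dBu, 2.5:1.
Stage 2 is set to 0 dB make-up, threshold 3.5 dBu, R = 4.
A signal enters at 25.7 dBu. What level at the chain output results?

Stage 1: overshoot 37.5 dB → 37.5/2.5 = 15 dB → 3.2 dBu.
Stage 2: 3.2 dBu ≤ 3.5 dBu, so stage 2 doesn't engage; output 3.2 dBu.

3.2 dBu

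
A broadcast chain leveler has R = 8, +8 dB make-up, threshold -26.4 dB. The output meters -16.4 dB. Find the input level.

Stripping the +8 dB make-up gives -24.4 dB at the gain stage.
Post-compression overshoot = -24.4 − (-26.4) = 2 dB.
Undo the ratio: input overshoot = 2 × 8 = 16 dB, giving input = -10.4 dB.

-10.4 dB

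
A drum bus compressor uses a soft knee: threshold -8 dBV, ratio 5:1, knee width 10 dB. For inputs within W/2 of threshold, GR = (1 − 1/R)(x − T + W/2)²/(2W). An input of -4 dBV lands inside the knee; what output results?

x − T + W/2 = -4 − (-8) + 5 = 9.
GR = (1 − 1/5) × 9² / 20 = 0.8 × 81 / 20 = 3.24 dB.
Output = -4 − 3.24 = -7.24 dBV.

-7.24 dBV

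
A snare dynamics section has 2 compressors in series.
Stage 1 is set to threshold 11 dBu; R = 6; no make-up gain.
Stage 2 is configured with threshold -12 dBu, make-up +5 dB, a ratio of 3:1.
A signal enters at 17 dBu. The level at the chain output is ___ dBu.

1 dBu

Stage 1: 6 dB above 11 dBu, reduced 6:1 to 1 dB above → 12 dBu.
Stage 2: 12 dBu is 24 dB over -12 dBu; at 3:1 that becomes 8 dB over, giving -4 dBu; +5 dB make-up → 1 dBu.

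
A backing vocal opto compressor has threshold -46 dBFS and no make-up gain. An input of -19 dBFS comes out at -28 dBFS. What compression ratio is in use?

Input overshoot = -19 − (-46) = 27 dB; output overshoot = -28 − (-46) = 18 dB.
Ratio = 27 / 18 = 1.5.

1.5:1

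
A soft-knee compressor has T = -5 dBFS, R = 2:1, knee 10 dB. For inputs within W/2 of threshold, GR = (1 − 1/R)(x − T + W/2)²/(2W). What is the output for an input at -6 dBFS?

-6.4 dBFS

x − T + W/2 = -6 − (-5) + 5 = 4.
GR = (1 − 1/2) × 4² / 20 = 0.5 × 16 / 20 = 0.4 dB.
Output = -6 − 0.4 = -6.4 dBFS.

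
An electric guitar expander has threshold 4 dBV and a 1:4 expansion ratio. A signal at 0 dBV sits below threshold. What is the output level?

-12 dBV

The input is 4 dB below the 4 dBV threshold.
A 1:4 expander multiplies undershoot by 4: 4 × 4 = 16 dB below threshold.
Output = 4 − 16 = -12 dBV.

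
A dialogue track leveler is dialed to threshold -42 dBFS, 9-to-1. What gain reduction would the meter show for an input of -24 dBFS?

The signal is 18 dB above threshold.
After 9:1 compression the overshoot becomes 18/9 = 2 dB.
Gain reduction = 18 − 2 = 16 dB.

16 dB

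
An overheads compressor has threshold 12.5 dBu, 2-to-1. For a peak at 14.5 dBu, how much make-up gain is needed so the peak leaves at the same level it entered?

1 dB

Without make-up, output = threshold + overshoot/2 = 12.5 + 1 = 13.5 dBu.
Gap to target: 1 dB.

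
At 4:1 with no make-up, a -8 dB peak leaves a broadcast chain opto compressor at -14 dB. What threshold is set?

-16 dB

Let T be the threshold. Output overshoot = (input overshoot)/R, so -14 − T = (-8 − T)/4.
4·(-14 − T) = -8 − T → 3·T = -56 − (-8) = -48.
T = -48/3 = -16 dB.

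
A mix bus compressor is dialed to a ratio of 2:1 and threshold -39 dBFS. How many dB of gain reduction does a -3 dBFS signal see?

The signal is 36 dB above threshold.
At 2:1, output sits 36/2 = 18 dB above threshold.
Gain reduction = 36 − 18 = 18 dB.

18 dB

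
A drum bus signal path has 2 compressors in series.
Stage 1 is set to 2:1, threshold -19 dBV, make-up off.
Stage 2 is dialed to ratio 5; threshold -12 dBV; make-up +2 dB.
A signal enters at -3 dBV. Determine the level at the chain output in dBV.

-9.8 dBV

Stage 1: 16 dB above -19 dBV, reduced 2:1 to 8 dB above → -11 dBV.
Stage 2: overshoot 1 dB → 1/5 = 0.2 dB → -11.8 dBV; +2 dB make-up → -9.8 dBV.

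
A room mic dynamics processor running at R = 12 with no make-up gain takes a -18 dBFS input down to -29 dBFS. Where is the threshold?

Gain reduction = -18 − (-29) = 11 dB; output overshoot = GR / (R − 1) = 11 / 11 = 1 dB.
Threshold = output − output overshoot = -29 − 1 = -30 dBFS.

-30 dBFS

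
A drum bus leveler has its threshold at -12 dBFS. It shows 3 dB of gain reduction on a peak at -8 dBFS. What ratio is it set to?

4:1

Input overshoot = -8 − (-12) = 4 dB.
Output overshoot = 4 − 3 = 1 dB.
Ratio = input overshoot / output overshoot = 4 / 1 = 4.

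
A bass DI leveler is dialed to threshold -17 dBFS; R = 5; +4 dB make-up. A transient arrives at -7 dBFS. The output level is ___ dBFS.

-7 dBFS sits 10 dB over threshold.
5:1 compression reduces that to 10/5 = 2 dB over.
Output = -17 + 2 = -15 dBFS; make-up adds 4 dB, giving -11 dBFS.

-11 dBFS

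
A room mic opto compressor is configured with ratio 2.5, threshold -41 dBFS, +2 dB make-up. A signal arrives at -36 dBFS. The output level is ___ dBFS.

-37 dBFS

The input is 5 dB above the -41 dBFS threshold.
At 2.5:1 the overshoot is divided by 2.5, leaving 2 dB above threshold.
That puts the output at -39 dBFS; make-up adds 2 dB, giving -37 dBFS.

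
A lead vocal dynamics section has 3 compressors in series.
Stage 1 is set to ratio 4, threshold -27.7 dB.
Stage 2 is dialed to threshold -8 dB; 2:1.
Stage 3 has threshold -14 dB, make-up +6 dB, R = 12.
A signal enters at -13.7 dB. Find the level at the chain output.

-18.2 dB

Stage 1: -13.7 dB is 14 dB over -27.7 dB; at 4:1 that becomes 3.5 dB over, giving -24.2 dB.
Stage 2: below threshold (-24.2 ≤ -8); passes unchanged; output -24.2 dB.
Stage 3: below threshold (-24.2 ≤ -14); passes unchanged; make-up brings it to -18.2 dB.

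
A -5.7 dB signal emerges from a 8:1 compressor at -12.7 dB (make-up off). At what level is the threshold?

-13.7 dB

Gain reduction = -5.7 − (-12.7) = 7 dB; output overshoot = GR / (R − 1) = 7 / 7 = 1 dB.
Threshold = output − output overshoot = -12.7 − 1 = -13.7 dB.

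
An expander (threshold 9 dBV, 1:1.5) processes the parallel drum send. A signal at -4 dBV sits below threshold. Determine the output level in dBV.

Below threshold, a 1:1.5 expander applies gain = (1.5−1)×(T − x) of attenuation.
(1.5−1) × 13 = 6.5 dB, so output = -4 − 6.5 = -10.5 dBV.

-10.5 dBV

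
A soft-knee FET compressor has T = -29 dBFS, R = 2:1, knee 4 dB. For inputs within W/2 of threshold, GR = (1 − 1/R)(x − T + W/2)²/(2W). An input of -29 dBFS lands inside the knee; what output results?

-29.25 dBFS

x − T + W/2 = -29 − (-29) + 2 = 2.
GR = (1 − 1/2) × 2² / 8 = 0.5 × 4 / 8 = 0.25 dB.
Output = -29 − 0.25 = -29.25 dBFS.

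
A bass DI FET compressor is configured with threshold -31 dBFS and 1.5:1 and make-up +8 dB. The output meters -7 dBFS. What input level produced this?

-7 dBFS

Stripping the +8 dB make-up gives -15 dBFS at the gain stage.
That's 16 dB above the -31 dBFS threshold.
Input overshoot = R × output overshoot = 24 dB → input = -31 + 24 = -7 dBFS.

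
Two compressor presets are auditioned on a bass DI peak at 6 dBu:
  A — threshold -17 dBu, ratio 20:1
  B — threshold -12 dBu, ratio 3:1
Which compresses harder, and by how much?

A: 23 dB over, compressed to 1.15 dB over, so 21.85 dB of GR.
B: 18 dB over, compressed to 6 dB over, so 12 dB of GR.
A reduces 9.85 dB more.

A, by 9.85 dB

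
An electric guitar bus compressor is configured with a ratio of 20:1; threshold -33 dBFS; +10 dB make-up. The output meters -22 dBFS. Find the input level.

Before make-up, the level was -22 − 10 = -32 dBFS.
That's 1 dB above the -33 dBFS threshold.
Before 20:1 compression the overshoot was 1 × 20 = 20 dB, so input = -33 + 20 = -13 dBFS.

-13 dBFS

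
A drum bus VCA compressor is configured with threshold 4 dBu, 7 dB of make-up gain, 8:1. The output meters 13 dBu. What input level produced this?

20 dBu

Before make-up, the level was 13 − 7 = 6 dBu.
Post-compression overshoot = 6 − 4 = 2 dB.
Before 8:1 compression the overshoot was 2 × 8 = 16 dB, so input = 4 + 16 = 20 dBu.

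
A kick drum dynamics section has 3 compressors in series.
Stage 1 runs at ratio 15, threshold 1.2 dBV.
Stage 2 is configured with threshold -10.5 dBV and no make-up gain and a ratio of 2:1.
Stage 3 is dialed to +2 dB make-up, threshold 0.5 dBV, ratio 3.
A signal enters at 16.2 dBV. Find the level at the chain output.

Stage 1: 15 dB above 1.2 dBV, reduced 15:1 to 1 dB above → 2.2 dBV.
Stage 2: 12.7 dB above -10.5 dBV, reduced 2:1 to 6.35 dB above → -4.15 dBV.
Stage 3: -4.15 dBV is at or below the 0.5 dBV threshold — no compression; make-up brings it to -2.15 dBV.

-2.15 dBV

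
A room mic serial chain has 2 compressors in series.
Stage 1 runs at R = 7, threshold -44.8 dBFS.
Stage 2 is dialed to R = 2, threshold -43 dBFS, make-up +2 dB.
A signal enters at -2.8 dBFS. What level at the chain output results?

-38.9 dBFS

Stage 1: 42 dB above -44.8 dBFS, reduced 7:1 to 6 dB above → -38.8 dBFS.
Stage 2: overshoot 4.2 dB → 4.2/2 = 2.1 dB → -40.9 dBFS; +2 dB make-up → -38.9 dBFS.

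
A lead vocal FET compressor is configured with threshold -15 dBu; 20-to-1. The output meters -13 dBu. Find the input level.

25 dBu

That's 2 dB above the -15 dBu threshold.
Undo the ratio: input overshoot = 2 × 20 = 40 dB, giving input = 25 dBu.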